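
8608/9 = 956 + 4/9  =  956.44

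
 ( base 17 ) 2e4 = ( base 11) 686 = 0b1100110100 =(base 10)820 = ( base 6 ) 3444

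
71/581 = 71/581 = 0.12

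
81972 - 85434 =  - 3462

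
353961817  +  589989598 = 943951415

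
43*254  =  10922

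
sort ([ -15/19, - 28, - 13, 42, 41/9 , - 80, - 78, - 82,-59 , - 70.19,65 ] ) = [-82,- 80, - 78, -70.19, - 59,-28,  -  13, - 15/19, 41/9, 42 , 65 ] 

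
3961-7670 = -3709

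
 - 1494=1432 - 2926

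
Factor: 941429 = 941429^1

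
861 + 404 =1265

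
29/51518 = 29/51518 = 0.00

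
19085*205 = 3912425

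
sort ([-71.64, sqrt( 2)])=[  -  71.64, sqrt (2 ) ]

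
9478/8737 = 9478/8737 =1.08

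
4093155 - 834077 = 3259078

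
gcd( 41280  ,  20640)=20640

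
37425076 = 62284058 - 24858982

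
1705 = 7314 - 5609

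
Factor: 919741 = 151^1 *6091^1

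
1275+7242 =8517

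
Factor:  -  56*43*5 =-2^3 * 5^1*7^1*43^1 = - 12040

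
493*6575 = 3241475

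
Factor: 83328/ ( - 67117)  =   - 2^7*3^1*7^1*31^1*41^ ( - 1)*1637^( - 1) 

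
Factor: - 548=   -  2^2*137^1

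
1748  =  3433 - 1685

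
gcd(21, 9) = 3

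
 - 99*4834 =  - 478566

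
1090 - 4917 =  -3827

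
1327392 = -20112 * (  -  66 ) 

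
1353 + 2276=3629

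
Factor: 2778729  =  3^1*613^1*1511^1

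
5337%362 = 269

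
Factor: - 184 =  - 2^3*23^1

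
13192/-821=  - 13192/821=- 16.07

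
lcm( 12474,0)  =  0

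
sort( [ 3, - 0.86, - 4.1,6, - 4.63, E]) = [ - 4.63, - 4.1, - 0.86,E, 3 , 6 ]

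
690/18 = 38 + 1/3=38.33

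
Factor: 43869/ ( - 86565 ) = - 14623/28855 =- 5^( -1 )*7^1 * 29^( - 1)*199^( - 1) * 2089^1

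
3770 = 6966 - 3196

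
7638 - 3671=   3967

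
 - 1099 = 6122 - 7221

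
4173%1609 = 955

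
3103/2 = 1551 + 1/2  =  1551.50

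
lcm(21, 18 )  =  126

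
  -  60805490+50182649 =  - 10622841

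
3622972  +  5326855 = 8949827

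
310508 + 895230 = 1205738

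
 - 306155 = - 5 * 61231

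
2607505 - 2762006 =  - 154501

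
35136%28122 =7014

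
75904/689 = 75904/689  =  110.17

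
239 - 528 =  - 289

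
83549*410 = 34255090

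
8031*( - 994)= - 7982814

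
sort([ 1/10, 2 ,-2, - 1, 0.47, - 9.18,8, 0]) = [ - 9.18,-2,-1, 0, 1/10,0.47, 2, 8]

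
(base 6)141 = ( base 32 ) 1t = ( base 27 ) 27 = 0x3d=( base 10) 61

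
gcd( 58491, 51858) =603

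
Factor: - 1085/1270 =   -  217/254= - 2^ (  -  1)* 7^1*31^1*127^( - 1) 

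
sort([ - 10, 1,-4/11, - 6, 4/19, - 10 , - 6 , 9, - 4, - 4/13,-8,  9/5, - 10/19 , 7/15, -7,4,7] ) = [ - 10, - 10, - 8, - 7, - 6 ,  -  6, - 4, - 10/19, - 4/11, - 4/13, 4/19,7/15,  1 , 9/5,4, 7,  9 ] 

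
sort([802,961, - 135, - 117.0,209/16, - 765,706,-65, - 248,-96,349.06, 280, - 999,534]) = [ - 999, - 765, - 248, - 135,- 117.0, - 96, - 65,209/16,280,349.06,534,  706, 802, 961]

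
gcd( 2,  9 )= 1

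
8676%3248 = 2180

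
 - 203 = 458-661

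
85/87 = 85/87 = 0.98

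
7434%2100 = 1134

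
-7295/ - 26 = 280 + 15/26=280.58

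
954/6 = 159=159.00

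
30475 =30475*1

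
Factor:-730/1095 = -2^1 * 3^(-1 ) =-2/3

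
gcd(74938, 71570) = 842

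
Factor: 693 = 3^2*7^1*11^1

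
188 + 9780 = 9968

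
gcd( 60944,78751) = 1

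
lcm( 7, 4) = 28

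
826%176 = 122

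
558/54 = 10 +1/3 = 10.33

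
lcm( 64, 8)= 64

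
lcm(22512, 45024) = 45024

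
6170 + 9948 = 16118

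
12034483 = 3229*3727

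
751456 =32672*23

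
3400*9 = 30600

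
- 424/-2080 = 53/260 = 0.20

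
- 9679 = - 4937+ - 4742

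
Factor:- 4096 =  - 2^12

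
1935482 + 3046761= 4982243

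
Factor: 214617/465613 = 3^1*13^1*17^ (-1 )*61^(-1 ) * 449^(-1 )*5503^1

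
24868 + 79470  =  104338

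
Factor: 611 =13^1 *47^1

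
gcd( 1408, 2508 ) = 44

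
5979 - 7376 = -1397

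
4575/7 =653 + 4/7=653.57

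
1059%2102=1059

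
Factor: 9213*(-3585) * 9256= -305712767880 = - 2^3* 3^2*5^1*13^1*37^1*83^1*89^1*239^1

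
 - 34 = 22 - 56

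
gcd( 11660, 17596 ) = 212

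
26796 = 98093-71297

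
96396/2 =48198 = 48198.00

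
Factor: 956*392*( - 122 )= - 45719744 = - 2^6* 7^2*61^1*239^1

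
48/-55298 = -1 + 27625/27649 = - 0.00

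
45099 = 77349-32250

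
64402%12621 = 1297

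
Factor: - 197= - 197^1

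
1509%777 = 732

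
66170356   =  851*77756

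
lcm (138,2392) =7176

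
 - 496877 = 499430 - 996307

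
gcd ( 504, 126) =126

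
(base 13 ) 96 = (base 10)123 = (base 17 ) 74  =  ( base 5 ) 443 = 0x7B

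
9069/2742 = 3  +  281/914 = 3.31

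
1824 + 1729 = 3553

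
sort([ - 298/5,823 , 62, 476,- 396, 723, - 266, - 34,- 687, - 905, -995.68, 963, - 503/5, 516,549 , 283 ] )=[ - 995.68, - 905,-687, - 396, - 266, - 503/5, - 298/5, - 34,62, 283,476,516 , 549, 723, 823, 963]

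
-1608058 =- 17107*94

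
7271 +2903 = 10174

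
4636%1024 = 540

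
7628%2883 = 1862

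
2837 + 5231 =8068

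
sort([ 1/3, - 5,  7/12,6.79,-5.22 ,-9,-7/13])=[ - 9, - 5.22, - 5, - 7/13,1/3 , 7/12,6.79] 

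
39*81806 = 3190434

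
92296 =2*46148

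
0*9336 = 0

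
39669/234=169 + 41/78 = 169.53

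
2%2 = 0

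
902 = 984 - 82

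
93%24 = 21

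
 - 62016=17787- 79803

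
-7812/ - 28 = 279/1=   279.00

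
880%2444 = 880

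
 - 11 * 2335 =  - 25685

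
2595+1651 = 4246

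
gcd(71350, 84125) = 25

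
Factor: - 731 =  - 17^1*43^1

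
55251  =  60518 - 5267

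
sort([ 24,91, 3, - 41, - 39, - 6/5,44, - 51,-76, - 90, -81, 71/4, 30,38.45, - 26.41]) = [ - 90,-81, - 76,-51, - 41, - 39, - 26.41, - 6/5 , 3, 71/4, 24, 30,  38.45,44,91]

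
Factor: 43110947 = 11^1*23^1*83^1*2053^1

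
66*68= 4488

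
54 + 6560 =6614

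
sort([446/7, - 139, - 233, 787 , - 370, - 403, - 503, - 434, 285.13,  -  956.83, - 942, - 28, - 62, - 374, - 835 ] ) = [- 956.83,-942, - 835, - 503,-434, - 403,- 374, - 370 , - 233,  -  139,-62, - 28, 446/7, 285.13, 787]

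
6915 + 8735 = 15650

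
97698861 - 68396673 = 29302188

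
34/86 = 17/43 = 0.40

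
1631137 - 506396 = 1124741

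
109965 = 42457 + 67508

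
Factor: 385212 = 2^2*  3^1*47^1*683^1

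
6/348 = 1/58 = 0.02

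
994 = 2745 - 1751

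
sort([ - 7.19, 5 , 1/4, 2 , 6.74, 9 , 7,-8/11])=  [ - 7.19, -8/11, 1/4, 2, 5, 6.74, 7, 9 ] 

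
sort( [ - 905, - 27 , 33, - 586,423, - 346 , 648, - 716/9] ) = [ - 905, - 586, - 346,  -  716/9, -27, 33, 423, 648 ]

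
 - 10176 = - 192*53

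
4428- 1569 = 2859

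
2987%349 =195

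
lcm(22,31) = 682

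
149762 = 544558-394796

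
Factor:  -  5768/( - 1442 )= 2^2 = 4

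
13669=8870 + 4799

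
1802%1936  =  1802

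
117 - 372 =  - 255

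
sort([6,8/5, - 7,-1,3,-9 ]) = [-9, - 7, - 1, 8/5,  3, 6]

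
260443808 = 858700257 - 598256449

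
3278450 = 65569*50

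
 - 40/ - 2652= 10/663 = 0.02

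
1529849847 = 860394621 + 669455226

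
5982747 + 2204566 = 8187313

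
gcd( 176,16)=16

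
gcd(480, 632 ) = 8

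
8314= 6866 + 1448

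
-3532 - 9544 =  - 13076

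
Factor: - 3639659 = -19^1*191561^1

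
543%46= 37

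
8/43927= 8/43927  =  0.00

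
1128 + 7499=8627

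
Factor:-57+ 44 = -13 = -13^1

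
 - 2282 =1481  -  3763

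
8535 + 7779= 16314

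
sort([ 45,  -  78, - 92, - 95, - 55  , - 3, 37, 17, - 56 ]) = [-95, - 92,-78,-56,-55,  -  3, 17, 37, 45 ]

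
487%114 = 31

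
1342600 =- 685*(-1960) 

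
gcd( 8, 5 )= 1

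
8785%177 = 112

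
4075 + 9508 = 13583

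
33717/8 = 4214 + 5/8=4214.62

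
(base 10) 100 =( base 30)3A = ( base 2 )1100100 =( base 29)3D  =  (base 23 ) 48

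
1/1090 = 1/1090=0.00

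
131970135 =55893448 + 76076687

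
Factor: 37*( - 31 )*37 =-31^1*37^2  =  - 42439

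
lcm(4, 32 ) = 32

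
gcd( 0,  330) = 330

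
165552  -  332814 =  - 167262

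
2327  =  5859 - 3532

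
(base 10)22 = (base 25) M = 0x16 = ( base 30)m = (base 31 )M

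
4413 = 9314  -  4901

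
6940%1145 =70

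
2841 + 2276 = 5117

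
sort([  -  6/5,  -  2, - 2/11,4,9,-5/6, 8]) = [ - 2, - 6/5, - 5/6 , - 2/11, 4, 8,9 ] 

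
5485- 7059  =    -  1574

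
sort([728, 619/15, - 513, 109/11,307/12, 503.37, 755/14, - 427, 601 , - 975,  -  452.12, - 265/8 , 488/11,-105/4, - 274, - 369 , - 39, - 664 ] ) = [ - 975, - 664, - 513,-452.12 , - 427, - 369,-274, - 39, - 265/8, - 105/4, 109/11,307/12, 619/15, 488/11,755/14, 503.37,  601, 728]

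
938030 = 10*93803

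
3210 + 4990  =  8200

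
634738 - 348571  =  286167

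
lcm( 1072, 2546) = 20368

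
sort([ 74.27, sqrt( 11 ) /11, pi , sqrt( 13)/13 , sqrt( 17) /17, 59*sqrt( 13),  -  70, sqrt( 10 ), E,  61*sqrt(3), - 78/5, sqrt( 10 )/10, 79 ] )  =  [ - 70, - 78/5 , sqrt (17) /17, sqrt( 13 ) /13, sqrt( 11 )/11, sqrt( 10) /10,E,pi,sqrt( 10 ), 74.27,79,61*sqrt( 3 ), 59*sqrt(13) ]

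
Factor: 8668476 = 2^2*3^2 *389^1 *619^1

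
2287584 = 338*6768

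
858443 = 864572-6129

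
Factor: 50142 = 2^1 * 3^1*61^1 * 137^1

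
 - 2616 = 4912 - 7528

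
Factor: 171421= 37^1*41^1*113^1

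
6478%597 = 508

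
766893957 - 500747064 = 266146893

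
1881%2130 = 1881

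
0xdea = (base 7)13246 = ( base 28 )4F6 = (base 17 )c59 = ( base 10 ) 3562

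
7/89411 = 1/12773  =  0.00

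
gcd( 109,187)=1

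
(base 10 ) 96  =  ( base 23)44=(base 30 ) 36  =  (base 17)5b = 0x60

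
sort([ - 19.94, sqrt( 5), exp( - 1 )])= [ - 19.94,exp( - 1 ),sqrt(5 )]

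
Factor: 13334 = 2^1*59^1*113^1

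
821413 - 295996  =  525417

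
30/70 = 3/7 =0.43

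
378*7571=2861838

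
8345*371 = 3095995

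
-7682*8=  - 61456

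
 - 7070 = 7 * ( - 1010)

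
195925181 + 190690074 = 386615255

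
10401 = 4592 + 5809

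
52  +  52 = 104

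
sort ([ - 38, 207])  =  [ - 38, 207]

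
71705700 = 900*79673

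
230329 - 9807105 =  - 9576776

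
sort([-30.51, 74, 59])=[ - 30.51,59 , 74] 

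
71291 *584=41633944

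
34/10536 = 17/5268 = 0.00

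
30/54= 5/9= 0.56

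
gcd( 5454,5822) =2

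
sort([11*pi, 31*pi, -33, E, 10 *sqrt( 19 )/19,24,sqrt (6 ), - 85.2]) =[ - 85.2, - 33, 10*sqrt( 19)/19, sqrt(6), E, 24, 11 * pi,31 * pi ]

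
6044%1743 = 815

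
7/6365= 7/6365 =0.00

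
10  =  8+2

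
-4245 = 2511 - 6756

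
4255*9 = 38295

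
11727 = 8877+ 2850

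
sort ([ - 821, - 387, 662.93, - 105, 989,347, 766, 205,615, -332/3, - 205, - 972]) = [ - 972,  -  821, - 387, - 205 , - 332/3,-105, 205, 347,615,  662.93, 766, 989]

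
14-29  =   - 15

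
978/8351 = 978/8351 = 0.12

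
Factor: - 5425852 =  - 2^2*1356463^1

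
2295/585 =3 + 12/13  =  3.92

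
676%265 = 146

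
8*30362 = 242896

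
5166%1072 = 878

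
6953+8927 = 15880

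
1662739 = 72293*23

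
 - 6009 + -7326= - 13335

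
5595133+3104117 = 8699250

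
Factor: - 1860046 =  - 2^1*167^1*5569^1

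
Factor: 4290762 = 2^1 * 3^1 * 7^1*102161^1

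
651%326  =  325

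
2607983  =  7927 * 329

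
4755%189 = 30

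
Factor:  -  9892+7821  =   - 19^1*109^1 = - 2071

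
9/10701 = 1/1189 = 0.00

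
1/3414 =1/3414= 0.00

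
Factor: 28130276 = 2^2*7032569^1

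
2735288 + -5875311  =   - 3140023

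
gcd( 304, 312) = 8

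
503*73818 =37130454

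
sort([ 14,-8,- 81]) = [ - 81,-8, 14]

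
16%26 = 16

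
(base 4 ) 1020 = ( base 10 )72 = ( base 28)2G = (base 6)200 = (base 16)48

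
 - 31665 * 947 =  - 29986755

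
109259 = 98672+10587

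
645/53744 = 645/53744 = 0.01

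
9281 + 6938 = 16219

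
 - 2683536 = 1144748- 3828284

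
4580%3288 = 1292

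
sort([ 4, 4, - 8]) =[ - 8,4 , 4 ] 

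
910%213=58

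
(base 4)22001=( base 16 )281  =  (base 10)641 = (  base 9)782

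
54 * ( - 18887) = - 1019898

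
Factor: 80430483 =3^1*7^1*3830023^1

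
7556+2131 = 9687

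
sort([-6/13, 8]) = [-6/13,8 ]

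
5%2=1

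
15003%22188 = 15003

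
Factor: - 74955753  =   - 3^3 * 79^1 * 35141^1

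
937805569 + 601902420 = 1539707989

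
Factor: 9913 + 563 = 2^2 *3^3*97^1 = 10476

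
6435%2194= 2047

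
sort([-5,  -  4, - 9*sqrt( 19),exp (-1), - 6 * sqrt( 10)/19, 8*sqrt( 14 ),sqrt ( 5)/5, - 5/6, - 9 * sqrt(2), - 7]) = [ - 9 * sqrt( 19), - 9*sqrt( 2), - 7, -5, - 4, - 6 *sqrt ( 10)/19, - 5/6, exp( - 1) , sqrt( 5) /5, 8 * sqrt(14) ] 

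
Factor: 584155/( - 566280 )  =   - 2^ (-3)*3^( - 2)*11^ ( - 1)*19^1*43^1  =  - 817/792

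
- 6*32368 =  - 194208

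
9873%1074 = 207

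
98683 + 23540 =122223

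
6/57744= 1/9624= 0.00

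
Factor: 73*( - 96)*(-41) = 2^5 * 3^1*41^1*73^1=287328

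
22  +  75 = 97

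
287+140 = 427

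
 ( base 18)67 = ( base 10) 115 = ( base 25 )4f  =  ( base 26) 4B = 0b1110011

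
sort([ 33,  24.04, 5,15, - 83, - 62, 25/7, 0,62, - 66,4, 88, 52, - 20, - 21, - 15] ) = [ - 83, - 66, - 62,- 21,-20, - 15, 0, 25/7, 4,5,15,24.04, 33, 52,62, 88] 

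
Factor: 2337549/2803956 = 779183/934652 = 2^(-2)*37^1*21059^1* 233663^ ( - 1 ) 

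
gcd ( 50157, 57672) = 9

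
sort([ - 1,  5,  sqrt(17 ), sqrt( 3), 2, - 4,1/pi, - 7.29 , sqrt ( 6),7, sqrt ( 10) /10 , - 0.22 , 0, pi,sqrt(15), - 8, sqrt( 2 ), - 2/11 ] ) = [ - 8, - 7.29,-4, - 1,-0.22, - 2/11,0,  sqrt( 10)/10, 1/pi, sqrt( 2),sqrt( 3 ) , 2, sqrt( 6), pi, sqrt( 15 ), sqrt( 17), 5 , 7]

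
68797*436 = 29995492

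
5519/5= 1103 + 4/5 =1103.80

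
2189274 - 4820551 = -2631277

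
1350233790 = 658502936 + 691730854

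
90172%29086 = 2914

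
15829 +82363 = 98192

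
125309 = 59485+65824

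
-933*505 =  - 471165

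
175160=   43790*4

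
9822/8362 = 1+730/4181 = 1.17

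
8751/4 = 2187 + 3/4= 2187.75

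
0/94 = 0 = 0.00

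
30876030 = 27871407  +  3004623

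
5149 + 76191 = 81340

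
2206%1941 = 265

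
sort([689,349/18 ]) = [ 349/18,689]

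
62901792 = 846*74352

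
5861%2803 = 255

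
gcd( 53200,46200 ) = 1400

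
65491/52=1259  +  23/52 = 1259.44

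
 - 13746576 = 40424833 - 54171409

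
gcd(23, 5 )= 1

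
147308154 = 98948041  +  48360113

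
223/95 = 2 + 33/95 = 2.35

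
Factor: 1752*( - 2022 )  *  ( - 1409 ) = 4991444496 = 2^4*3^2*73^1*337^1 *1409^1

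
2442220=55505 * 44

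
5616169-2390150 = 3226019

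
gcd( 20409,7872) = 3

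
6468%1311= 1224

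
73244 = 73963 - 719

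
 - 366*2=  -  732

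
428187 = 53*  8079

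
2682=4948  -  2266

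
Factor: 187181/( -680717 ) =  - 29^(-1)*23473^( -1)*187181^1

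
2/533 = 2/533 = 0.00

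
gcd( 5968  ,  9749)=1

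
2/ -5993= - 1 + 5991/5993 =-0.00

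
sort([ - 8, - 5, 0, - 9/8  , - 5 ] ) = [ - 8 , - 5 ,-5, - 9/8, 0 ]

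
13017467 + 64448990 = 77466457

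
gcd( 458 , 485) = 1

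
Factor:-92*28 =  - 2^4 * 7^1*23^1 = - 2576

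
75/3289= 75/3289=0.02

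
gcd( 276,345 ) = 69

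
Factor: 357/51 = 7 = 7^1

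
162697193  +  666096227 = 828793420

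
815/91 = 815/91 = 8.96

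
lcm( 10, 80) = 80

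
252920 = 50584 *5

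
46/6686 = 23/3343 = 0.01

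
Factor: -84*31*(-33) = 85932  =  2^2*3^2*7^1*11^1*31^1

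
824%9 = 5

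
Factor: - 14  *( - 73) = 2^1*7^1*73^1=1022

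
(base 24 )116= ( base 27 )mc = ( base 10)606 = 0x25e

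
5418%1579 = 681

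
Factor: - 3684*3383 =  - 12462972 = - 2^2  *  3^1*17^1 * 199^1 *307^1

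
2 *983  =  1966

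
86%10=6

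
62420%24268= 13884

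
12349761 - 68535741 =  - 56185980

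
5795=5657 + 138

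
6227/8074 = 6227/8074 =0.77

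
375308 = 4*93827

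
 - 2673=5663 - 8336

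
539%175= 14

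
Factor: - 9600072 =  - 2^3*3^1*269^1*1487^1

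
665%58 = 27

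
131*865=113315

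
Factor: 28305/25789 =45/41 = 3^2*5^1*41^( - 1 )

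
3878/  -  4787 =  - 3878/4787 = -0.81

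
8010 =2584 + 5426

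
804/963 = 268/321=0.83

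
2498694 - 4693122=- 2194428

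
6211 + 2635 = 8846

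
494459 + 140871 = 635330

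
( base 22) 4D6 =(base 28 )2ng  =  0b100010110100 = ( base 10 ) 2228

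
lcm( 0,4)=0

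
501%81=15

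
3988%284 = 12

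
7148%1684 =412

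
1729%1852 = 1729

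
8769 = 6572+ 2197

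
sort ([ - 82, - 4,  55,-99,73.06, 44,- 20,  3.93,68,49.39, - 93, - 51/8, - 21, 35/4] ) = [ - 99, - 93, - 82, - 21, - 20, - 51/8 , - 4,3.93,35/4, 44,49.39, 55,68,73.06]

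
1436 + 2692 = 4128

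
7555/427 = 7555/427  =  17.69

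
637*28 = 17836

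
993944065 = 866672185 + 127271880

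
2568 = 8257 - 5689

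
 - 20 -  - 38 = 18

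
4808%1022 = 720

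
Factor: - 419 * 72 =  -30168 = - 2^3*3^2 * 419^1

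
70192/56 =1253 + 3/7=1253.43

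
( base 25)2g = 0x42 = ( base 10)66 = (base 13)51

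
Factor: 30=2^1 * 3^1*5^1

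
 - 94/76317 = -94/76317 = - 0.00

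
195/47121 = 65/15707  =  0.00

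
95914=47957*2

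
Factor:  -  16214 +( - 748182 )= - 764396  =  - 2^2*191099^1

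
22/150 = 11/75 = 0.15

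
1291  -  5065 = -3774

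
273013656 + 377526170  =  650539826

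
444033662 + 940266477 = 1384300139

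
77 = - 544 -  - 621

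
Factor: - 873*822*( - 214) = 153567684 = 2^2*3^3*97^1*107^1*137^1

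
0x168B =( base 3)21220202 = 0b1011010001011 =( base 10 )5771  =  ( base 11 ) 4377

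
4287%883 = 755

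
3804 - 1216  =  2588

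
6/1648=3/824= 0.00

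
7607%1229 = 233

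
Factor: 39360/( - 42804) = - 2^4*3^ ( - 1)*5^1* 29^( - 1) = -80/87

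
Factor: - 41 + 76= 35 = 5^1 * 7^1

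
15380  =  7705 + 7675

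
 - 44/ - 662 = 22/331 = 0.07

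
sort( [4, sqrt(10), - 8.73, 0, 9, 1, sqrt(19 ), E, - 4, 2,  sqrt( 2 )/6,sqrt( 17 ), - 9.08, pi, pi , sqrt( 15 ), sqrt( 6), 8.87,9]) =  [ - 9.08 , - 8.73, - 4, 0,sqrt( 2) /6,1,2, sqrt(6 ),  E,  pi, pi,sqrt (10),sqrt(15), 4, sqrt(17 ), sqrt ( 19),8.87 , 9, 9]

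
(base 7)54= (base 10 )39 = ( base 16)27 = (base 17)25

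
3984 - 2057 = 1927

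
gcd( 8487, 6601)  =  943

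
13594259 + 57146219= 70740478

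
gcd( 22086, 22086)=22086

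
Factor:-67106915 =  - 5^1*827^1*16229^1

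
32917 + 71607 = 104524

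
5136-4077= 1059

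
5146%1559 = 469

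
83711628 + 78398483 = 162110111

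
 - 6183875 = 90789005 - 96972880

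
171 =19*9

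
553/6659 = 553/6659  =  0.08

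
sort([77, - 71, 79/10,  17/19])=[ - 71 , 17/19, 79/10 , 77] 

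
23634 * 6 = 141804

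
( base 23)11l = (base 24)NL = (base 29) JM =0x23D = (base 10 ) 573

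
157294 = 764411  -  607117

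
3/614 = 3/614 = 0.00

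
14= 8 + 6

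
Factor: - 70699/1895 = -5^(  -  1 )*19^1 * 61^2* 379^( - 1 ) 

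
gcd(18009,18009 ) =18009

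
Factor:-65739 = -3^1*17^1 * 1289^1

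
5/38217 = 5/38217 = 0.00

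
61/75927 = 61/75927 = 0.00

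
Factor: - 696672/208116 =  - 2^3*3^( - 1 )*47^(  -  1)*59^1   =  - 472/141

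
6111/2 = 3055 + 1/2= 3055.50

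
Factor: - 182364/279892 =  - 273/419  =  -  3^1 * 7^1*13^1*419^ ( - 1)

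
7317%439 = 293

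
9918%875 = 293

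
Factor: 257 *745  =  5^1*149^1*257^1 = 191465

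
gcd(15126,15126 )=15126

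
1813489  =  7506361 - 5692872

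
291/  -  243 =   -  97/81=-  1.20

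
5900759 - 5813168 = 87591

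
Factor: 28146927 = 3^1*173^1*193^1* 281^1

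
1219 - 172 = 1047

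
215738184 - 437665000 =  - 221926816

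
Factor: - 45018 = - 2^1*3^2 *41^1 * 61^1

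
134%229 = 134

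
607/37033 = 607/37033 = 0.02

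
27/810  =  1/30 = 0.03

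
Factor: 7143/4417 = 3^1*7^(-1) * 631^( - 1 )*2381^1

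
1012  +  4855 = 5867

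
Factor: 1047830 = 2^1*5^1*7^1*14969^1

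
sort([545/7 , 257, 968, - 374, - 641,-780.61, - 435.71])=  [ - 780.61,  -  641,- 435.71, - 374 , 545/7,257, 968]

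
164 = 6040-5876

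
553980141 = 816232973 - 262252832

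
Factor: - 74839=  -67^1* 1117^1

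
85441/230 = 85441/230=371.48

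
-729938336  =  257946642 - 987884978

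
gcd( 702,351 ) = 351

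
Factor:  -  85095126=- 2^1*3^2 * 101^1*46807^1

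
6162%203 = 72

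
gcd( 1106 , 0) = 1106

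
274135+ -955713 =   -  681578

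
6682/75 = 89 + 7/75=89.09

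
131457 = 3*43819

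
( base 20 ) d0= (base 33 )7t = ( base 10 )260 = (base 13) 170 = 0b100000100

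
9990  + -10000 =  - 10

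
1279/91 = 14 + 5/91=14.05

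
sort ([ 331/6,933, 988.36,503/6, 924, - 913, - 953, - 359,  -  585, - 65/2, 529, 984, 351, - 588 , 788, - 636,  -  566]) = [ - 953, - 913,-636,-588, - 585, - 566, - 359,-65/2,331/6,503/6, 351,529, 788, 924,933, 984, 988.36 ] 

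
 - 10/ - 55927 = 10/55927 = 0.00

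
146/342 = 73/171  =  0.43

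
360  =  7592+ -7232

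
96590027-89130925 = 7459102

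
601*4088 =2456888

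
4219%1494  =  1231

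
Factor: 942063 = 3^1 *314021^1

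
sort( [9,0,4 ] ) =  [0, 4,9 ]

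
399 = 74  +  325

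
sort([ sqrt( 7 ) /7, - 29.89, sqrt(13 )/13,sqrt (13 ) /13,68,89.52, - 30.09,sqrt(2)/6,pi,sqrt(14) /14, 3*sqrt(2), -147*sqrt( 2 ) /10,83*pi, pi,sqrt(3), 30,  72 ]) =[ - 30.09, - 29.89, - 147*sqrt( 2 )/10,sqrt ( 2 ) /6, sqrt( 14 ) /14 , sqrt(13 ) /13,sqrt(13 )/13,sqrt(7 ) /7,sqrt ( 3), pi,pi,3*sqrt( 2),30, 68, 72, 89.52, 83*pi]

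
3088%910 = 358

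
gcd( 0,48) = 48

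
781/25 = 781/25 = 31.24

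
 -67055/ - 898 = 67055/898 = 74.67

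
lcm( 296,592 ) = 592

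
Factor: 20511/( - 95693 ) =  - 3^2 * 13^( - 1 )*17^( - 1)*43^1*53^1*433^( - 1) 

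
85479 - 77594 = 7885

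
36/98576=9/24644=0.00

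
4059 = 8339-4280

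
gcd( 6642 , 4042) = 2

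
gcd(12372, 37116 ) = 12372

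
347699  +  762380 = 1110079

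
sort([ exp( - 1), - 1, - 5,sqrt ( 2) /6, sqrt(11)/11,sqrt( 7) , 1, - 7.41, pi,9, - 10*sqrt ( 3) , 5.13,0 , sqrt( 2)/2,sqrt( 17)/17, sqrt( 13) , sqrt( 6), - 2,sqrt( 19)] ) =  [-10*sqrt( 3 ), - 7.41, - 5, - 2 , - 1,0, sqrt( 2)/6, sqrt(17)/17,sqrt(11)/11,exp( - 1), sqrt( 2)/2, 1, sqrt( 6 ) , sqrt (7), pi,sqrt( 13),sqrt ( 19)  ,  5.13,9]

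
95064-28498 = 66566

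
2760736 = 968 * 2852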